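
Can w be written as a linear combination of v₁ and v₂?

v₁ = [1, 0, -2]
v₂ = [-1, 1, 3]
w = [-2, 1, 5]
Yes

Form the augmented matrix and row-reduce:
[v₁|v₂|w] = 
  [  1,  -1,  -2]
  [  0,   1,   1]
  [ -2,   3,   5]
R3 → R3 + (2)·R1
R3 → R3 - (1)·R2
REF = 
  [  1,  -1,  -2]
  [  0,   1,   1]
  [  0,   0,   0]

No row of the form [0 0 | nonzero], so the system is consistent. Back-substitution gives c₁ = -1, c₂ = 1: w = (-1)·v₁ + (1)·v₂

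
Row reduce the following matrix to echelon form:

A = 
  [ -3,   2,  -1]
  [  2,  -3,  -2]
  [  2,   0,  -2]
Row operations:
R2 → R2 + (2/3)·R1
R3 → R3 + (2/3)·R1
R3 → R3 + (4/5)·R2

Resulting echelon form:
REF = 
  [   -3,     2,    -1]
  [    0,  -5/3,  -8/3]
  [    0,     0, -24/5]

Rank = 3 (number of non-zero pivot rows).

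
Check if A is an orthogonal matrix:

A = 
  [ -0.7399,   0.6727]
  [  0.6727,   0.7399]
Yes

AᵀA = 
  [  1,   0]
  [  0,   1]
≈ I (equal to I up to the 4-dp rounding of the entries)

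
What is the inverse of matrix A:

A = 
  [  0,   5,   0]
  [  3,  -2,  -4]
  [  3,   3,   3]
det(A) = (0)·((-2)(3) - (-4)(3)) - (5)·((3)(3) - (-4)(3)) + (0)·((3)(3) - (-2)(3))
  = (0)(6) - (5)(21) + (0)(15)
  = -105
det(A) = -105 ≠ 0, so A is invertible.

Cofactors Cᵢⱼ = (-1)ⁱ⁺ʲ·Mᵢⱼ:
C = 
  [  6, -21,  15]
  [-15,   0,  15]
  [-20,   0, -15]

adj(A) = Cᵀ:
adj(A) = 
  [  6, -15, -20]
  [-21,   0,   0]
  [ 15,  15, -15]

A⁻¹ = (-1/105) · adj(A):
A⁻¹ = 
  [-2/35,   1/7,  4/21]
  [  1/5,     0,     0]
  [ -1/7,  -1/7,   1/7]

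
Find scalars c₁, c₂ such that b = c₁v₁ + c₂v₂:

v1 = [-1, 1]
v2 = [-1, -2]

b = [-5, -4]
c1 = 2, c2 = 3

b = 2·v1 + 3·v2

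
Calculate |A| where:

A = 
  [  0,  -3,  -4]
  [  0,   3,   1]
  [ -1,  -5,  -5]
Cofactor expansion along row 1:
det(A) = (0)·((3)(-5) - (1)(-5)) - (-3)·((0)(-5) - (1)(-1)) + (-4)·((0)(-5) - (3)(-1))
  = (0)(-10) - (-3)(1) + (-4)(3)
  = -9

det(A) = -9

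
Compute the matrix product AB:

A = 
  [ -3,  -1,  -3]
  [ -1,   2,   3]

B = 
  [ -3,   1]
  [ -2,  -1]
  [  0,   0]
A is 2×3 and B is 3×2, so AB is 2×2. Each entry is (row of A)·(column of B):
AB[1,1] = (-3)(-3) + (-1)(-2) + (-3)(0) = 11
AB[1,2] = (-3)(1) + (-1)(-1) + (-3)(0) = -2
AB[2,1] = (-1)(-3) + (2)(-2) + (3)(0) = -1
AB[2,2] = (-1)(1) + (2)(-1) + (3)(0) = -3

AB = 
  [ 11,  -2]
  [ -1,  -3]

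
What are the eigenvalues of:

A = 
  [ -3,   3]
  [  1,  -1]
λ = 0, -4

tr(A) = -4, det(A) = 0
Characteristic polynomial: λ² - tr(A)λ + det(A) = λ² + 4λ
λ² + 4λ = λ(λ + 4)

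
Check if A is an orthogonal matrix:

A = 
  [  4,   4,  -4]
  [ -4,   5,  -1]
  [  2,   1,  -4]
No

AᵀA = 
  [ 36,  -2, -20]
  [ -2,  42, -25]
  [-20, -25,  33]
≠ I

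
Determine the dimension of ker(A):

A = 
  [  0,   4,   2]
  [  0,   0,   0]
nullity(A) = 2

Row reduce:
(no row operations needed)
REF = 
  [  0,   4,   2]
  [  0,   0,   0]
Pivot columns: 2 → 1 pivot.
rank(A) = 1, so nullity(A) = 3 - 1 = 2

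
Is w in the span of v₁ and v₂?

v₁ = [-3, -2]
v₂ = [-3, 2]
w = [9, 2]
Yes

Form the augmented matrix and row-reduce:
[v₁|v₂|w] = 
  [ -3,  -3,   9]
  [ -2,   2,   2]
R2 → R2 - (2/3)·R1
REF = 
  [ -3,  -3,   9]
  [  0,   4,  -4]

No row of the form [0 0 | nonzero], so the system is consistent. Back-substitution gives c₁ = -2, c₂ = -1: w = (-2)·v₁ + (-1)·v₂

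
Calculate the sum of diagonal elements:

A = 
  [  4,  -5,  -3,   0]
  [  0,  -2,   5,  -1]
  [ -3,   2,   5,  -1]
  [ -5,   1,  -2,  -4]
3

tr(A) = 4 + -2 + 5 + -4 = 3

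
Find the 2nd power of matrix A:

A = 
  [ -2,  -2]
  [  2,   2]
A² = A·A:
A²[1,1] = (-2)(-2) + (-2)(2) = 0
A²[1,2] = (-2)(-2) + (-2)(2) = 0
A²[2,1] = (2)(-2) + (2)(2) = 0
A²[2,2] = (2)(-2) + (2)(2) = 0
A² = 
  [  0,   0]
  [  0,   0]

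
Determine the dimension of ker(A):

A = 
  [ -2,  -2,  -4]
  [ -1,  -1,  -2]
nullity(A) = 2

Row reduce:
R2 → R2 - (1/2)·R1
REF = 
  [ -2,  -2,  -4]
  [  0,   0,   0]
Pivot columns: 1 → 1 pivot.
rank(A) = 1, so nullity(A) = 3 - 1 = 2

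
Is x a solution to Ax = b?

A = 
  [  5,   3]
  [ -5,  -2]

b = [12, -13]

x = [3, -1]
Yes

Ax = [12, -13] = b ✓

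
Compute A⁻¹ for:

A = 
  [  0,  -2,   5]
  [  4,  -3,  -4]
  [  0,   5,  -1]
det(A) = (0)·((-3)(-1) - (-4)(5)) - (-2)·((4)(-1) - (-4)(0)) + (5)·((4)(5) - (-3)(0))
  = (0)(23) - (-2)(-4) + (5)(20)
  = 92
det(A) = 92 ≠ 0, so A is invertible.

Cofactors Cᵢⱼ = (-1)ⁱ⁺ʲ·Mᵢⱼ:
C = 
  [ 23,   4,  20]
  [ 23,   0,   0]
  [ 23,  20,   8]

adj(A) = Cᵀ:
adj(A) = 
  [ 23,  23,  23]
  [  4,   0,  20]
  [ 20,   0,   8]

A⁻¹ = (1/92) · adj(A):
A⁻¹ = 
  [ 1/4,  1/4,  1/4]
  [1/23,    0, 5/23]
  [5/23,    0, 2/23]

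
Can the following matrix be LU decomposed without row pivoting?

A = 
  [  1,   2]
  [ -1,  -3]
Yes.
A[1,1] = 1 ≠ 0, so Gaussian elimination proceeds without a row swap: multiplier ℓ₂₁ = (-1)/(1) = -1, and U[2,2] = -3 - (-1)(2) = -1.
L = 
  [  1,   0]
  [ -1,   1]
U = 
  [  1,   2]
  [  0,  -1]
Check row 2 of LU: [(-1)(1), (-1)(2) + (-1)] = [-1, -3] = row 2 of A ✓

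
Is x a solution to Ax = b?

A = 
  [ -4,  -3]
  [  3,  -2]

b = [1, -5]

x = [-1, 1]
Yes

Ax = [1, -5] = b ✓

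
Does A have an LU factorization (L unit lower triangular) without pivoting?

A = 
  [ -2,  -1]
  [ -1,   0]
Yes.
A[1,1] = -2 ≠ 0, so Gaussian elimination proceeds without a row swap: multiplier ℓ₂₁ = (-1)/(-2) = 1/2, and U[2,2] = 0 - (1/2)(-1) = 1/2.
L = 
  [  1,   0]
  [1/2,   1]
U = 
  [ -2,  -1]
  [  0, 1/2]
Check row 2 of LU: [(1/2)(-2), (1/2)(-1) + (1/2)] = [-1, 0] = row 2 of A ✓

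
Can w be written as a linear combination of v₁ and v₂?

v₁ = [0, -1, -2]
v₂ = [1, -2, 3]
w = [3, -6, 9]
Yes

Form the augmented matrix and row-reduce:
[v₁|v₂|w] = 
  [  0,   1,   3]
  [ -1,  -2,  -6]
  [ -2,   3,   9]
Swap R1 ↔ R2
R3 → R3 - (2)·R1
R3 → R3 - (7)·R2
REF = 
  [ -1,  -2,  -6]
  [  0,   1,   3]
  [  0,   0,   0]

No row of the form [0 0 | nonzero], so the system is consistent. Back-substitution gives c₁ = 0, c₂ = 3: w = (0)·v₁ + (3)·v₂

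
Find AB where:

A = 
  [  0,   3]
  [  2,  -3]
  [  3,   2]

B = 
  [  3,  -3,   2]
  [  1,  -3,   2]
A is 3×2 and B is 2×3, so AB is 3×3. Each entry is (row of A)·(column of B):
AB[1,1] = (0)(3) + (3)(1) = 3
AB[1,2] = (0)(-3) + (3)(-3) = -9
AB[1,3] = (0)(2) + (3)(2) = 6
AB[2,1] = (2)(3) + (-3)(1) = 3
AB[2,2] = (2)(-3) + (-3)(-3) = 3
AB[2,3] = (2)(2) + (-3)(2) = -2
AB[3,1] = (3)(3) + (2)(1) = 11
AB[3,2] = (3)(-3) + (2)(-3) = -15
AB[3,3] = (3)(2) + (2)(2) = 10

AB = 
  [  3,  -9,   6]
  [  3,   3,  -2]
  [ 11, -15,  10]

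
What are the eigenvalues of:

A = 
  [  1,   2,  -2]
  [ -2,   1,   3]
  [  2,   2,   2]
Characteristic polynomial: det(λI - A) = λ³ - 4λ² + 7λ - 28
Testing integer divisors of the constant term: p(4) = 0, so (λ - 4) is a factor:
p(λ) = (λ - 4)(λ² + 7)
λ² + 7 = 0  ⇒  λ = (0 ± √((0)² - 4·(7)))/2 = (0 ± √(-28))/2
  = i√7,  -i√7

λ = 4, i√7, -i√7  (≈ 4, 0 + 2.646i, 0 - 2.646i)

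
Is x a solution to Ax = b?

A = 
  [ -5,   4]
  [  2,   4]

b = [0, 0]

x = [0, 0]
Yes

Ax = [0, 0] = b ✓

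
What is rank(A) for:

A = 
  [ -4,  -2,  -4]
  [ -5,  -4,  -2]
Row reduce:
R2 → R2 - (5/4)·R1
REF = 
  [  -4,   -2,   -4]
  [   0, -3/2,    3]
Pivot columns: 1, 2 → 2 pivots.

rank(A) = 2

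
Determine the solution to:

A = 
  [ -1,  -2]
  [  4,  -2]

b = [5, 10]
Row reduce the augmented matrix [A|b]:
R2 → R2 + (4)·R1
REF = 
  [ -1,  -2,   5]
  [  0, -10,  30]

Back-substitution:
x₂ = 30 / (-10) = -3
x₁ = (5 - (-2)(-3)) / (-1) = 1

x = [1, -3]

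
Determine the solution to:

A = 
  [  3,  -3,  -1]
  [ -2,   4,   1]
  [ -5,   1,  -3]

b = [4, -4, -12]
x = [1, -1, 2]

Row reduce the augmented matrix [A|b]:
R2 → R2 + (2/3)·R1
R3 → R3 + (5/3)·R1
R3 → R3 + (2)·R2
REF = 
  [   3,   -3,   -1,    4]
  [   0,    2,  1/3, -4/3]
  [   0,    0,   -4,   -8]

Back-substitution:
x₃ = (-8) / (-4) = 2
x₂ = (-4/3 - (1/3)(2)) / 2 = -1
x₁ = (4 - (-3)(-1) - (-1)(2)) / 3 = 1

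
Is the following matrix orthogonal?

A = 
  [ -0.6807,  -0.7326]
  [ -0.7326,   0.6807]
Yes

AᵀA = 
  [  1.0001,   0]
  [  0,   1.0001]
≈ I (equal to I up to the 4-dp rounding of the entries)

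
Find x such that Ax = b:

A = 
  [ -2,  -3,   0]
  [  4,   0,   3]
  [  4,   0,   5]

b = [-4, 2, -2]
Row reduce the augmented matrix [A|b]:
R2 → R2 + (2)·R1
R3 → R3 + (2)·R1
R3 → R3 - (1)·R2
REF = 
  [ -2,  -3,   0,  -4]
  [  0,  -6,   3,  -6]
  [  0,   0,   2,  -4]

Back-substitution:
x₃ = (-4) / 2 = -2
x₂ = (-6 - (3)(-2)) / (-6) = 0
x₁ = (-4 - (-3)(0) - (0)(-2)) / (-2) = 2

x = [2, 0, -2]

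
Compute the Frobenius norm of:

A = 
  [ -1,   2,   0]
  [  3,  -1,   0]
||A||_F = 3.873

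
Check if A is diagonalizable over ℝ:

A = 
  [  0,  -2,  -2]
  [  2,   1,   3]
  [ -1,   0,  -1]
No

Characteristic polynomial: det(λI - A) = λ³ + λ
The constant term is 0, so λ = 0 is a root: p(λ) = λ(λ² + 1)
λ² + 1 = 0  ⇒  λ = (0 ± √((0)² - 4·(1)))/2 = (0 ± √(-4))/2
  = i,  -i
Eigenvalues: 0, i, -i  (≈ 0, 0 + 1i, 0 - 1i)
Has complex eigenvalues (not diagonalizable over ℝ).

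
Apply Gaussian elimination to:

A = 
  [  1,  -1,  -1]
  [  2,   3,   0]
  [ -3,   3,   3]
Row operations:
R2 → R2 - (2)·R1
R3 → R3 + (3)·R1

Resulting echelon form:
REF = 
  [  1,  -1,  -1]
  [  0,   5,   2]
  [  0,   0,   0]

Rank = 2 (number of non-zero pivot rows).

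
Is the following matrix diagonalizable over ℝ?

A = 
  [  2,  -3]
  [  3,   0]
No

tr(A) = 2, det(A) = 9
Characteristic polynomial: λ² - tr(A)λ + det(A) = λ² - 2λ + 9
λ² - 2λ + 9 = 0  ⇒  λ = (2 ± √((-2)² - 4·(9)))/2 = (2 ± √(-32))/2
  = 1 + 2i√2,  1 - 2i√2
Eigenvalues: 1 + 2i√2, 1 - 2i√2  (≈ 1 + 2.828i, 1 - 2.828i)
Has complex eigenvalues (not diagonalizable over ℝ).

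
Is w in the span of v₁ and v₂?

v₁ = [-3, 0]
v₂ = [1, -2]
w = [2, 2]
Yes

Form the augmented matrix and row-reduce:
[v₁|v₂|w] = 
  [ -3,   1,   2]
  [  0,  -2,   2]
(already in echelon form — no row operations needed)

No row of the form [0 0 | nonzero], so the system is consistent. Back-substitution gives c₁ = -1, c₂ = -1: w = (-1)·v₁ + (-1)·v₂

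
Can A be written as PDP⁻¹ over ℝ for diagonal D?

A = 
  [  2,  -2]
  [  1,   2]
No

tr(A) = 4, det(A) = 6
Characteristic polynomial: λ² - tr(A)λ + det(A) = λ² - 4λ + 6
λ² - 4λ + 6 = 0  ⇒  λ = (4 ± √((-4)² - 4·(6)))/2 = (4 ± √(-8))/2
  = 2 + i√2,  2 - i√2
Eigenvalues: 2 + i√2, 2 - i√2  (≈ 2 + 1.414i, 2 - 1.414i)
Has complex eigenvalues (not diagonalizable over ℝ).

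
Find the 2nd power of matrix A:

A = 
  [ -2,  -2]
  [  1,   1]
A² = A·A:
A²[1,1] = (-2)(-2) + (-2)(1) = 2
A²[1,2] = (-2)(-2) + (-2)(1) = 2
A²[2,1] = (1)(-2) + (1)(1) = -1
A²[2,2] = (1)(-2) + (1)(1) = -1
A² = 
  [  2,   2]
  [ -1,  -1]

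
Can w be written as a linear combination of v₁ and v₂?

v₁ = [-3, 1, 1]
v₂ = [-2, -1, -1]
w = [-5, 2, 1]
No

Form the augmented matrix and row-reduce:
[v₁|v₂|w] = 
  [ -3,  -2,  -5]
  [  1,  -1,   2]
  [  1,  -1,   1]
R2 → R2 + (1/3)·R1
R3 → R3 + (1/3)·R1
R3 → R3 - (1)·R2
REF = 
  [  -3,   -2,   -5]
  [   0, -5/3,  1/3]
  [   0,    0,   -1]

Row 3 reads [0 0 | -1], i.e. 0 = -1, so the system is inconsistent and w ∉ span{v₁, v₂}.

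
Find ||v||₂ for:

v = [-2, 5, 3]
6.164

||v||₂ = √((-2)² + (5)² + (3)²) = √38 = 6.164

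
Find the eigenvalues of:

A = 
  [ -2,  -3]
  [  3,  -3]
λ = (-5 + i√35)/2, (-5 - i√35)/2  (≈ -2.5 + 2.958i, -2.5 - 2.958i)

tr(A) = -5, det(A) = 15
Characteristic polynomial: λ² - tr(A)λ + det(A) = λ² + 5λ + 15
λ² + 5λ + 15 = 0  ⇒  λ = (-5 ± √((5)² - 4·(15)))/2 = (-5 ± √(-35))/2
  = (-5 + i√35)/2,  (-5 - i√35)/2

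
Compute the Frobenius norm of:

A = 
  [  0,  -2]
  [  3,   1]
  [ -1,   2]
||A||_F = 4.359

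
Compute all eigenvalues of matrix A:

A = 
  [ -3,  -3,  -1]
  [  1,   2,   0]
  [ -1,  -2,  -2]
λ = -3, √2, -√2  (≈ -3, 1.414, -1.414)

Characteristic polynomial: det(λI - A) = λ³ + 3λ² - 2λ - 6
Testing integer divisors of the constant term: p(-3) = 0, so (λ + 3) is a factor:
p(λ) = (λ + 3)(λ² - 2)
λ² - 2 = 0  ⇒  λ = (0 ± √((0)² - 4·(-2)))/2 = (0 ± √(8))/2
  = √2,  -√2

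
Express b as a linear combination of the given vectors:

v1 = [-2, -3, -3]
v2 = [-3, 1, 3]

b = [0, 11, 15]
c1 = -3, c2 = 2

b = -3·v1 + 2·v2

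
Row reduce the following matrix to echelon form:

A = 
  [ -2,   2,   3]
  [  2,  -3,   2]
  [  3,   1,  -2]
Row operations:
R2 → R2 + (1)·R1
R3 → R3 + (3/2)·R1
R3 → R3 + (4)·R2

Resulting echelon form:
REF = 
  [  -2,    2,    3]
  [   0,   -1,    5]
  [   0,    0, 45/2]

Rank = 3 (number of non-zero pivot rows).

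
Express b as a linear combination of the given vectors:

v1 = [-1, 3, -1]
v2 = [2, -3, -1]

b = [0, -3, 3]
c1 = -2, c2 = -1

b = -2·v1 + -1·v2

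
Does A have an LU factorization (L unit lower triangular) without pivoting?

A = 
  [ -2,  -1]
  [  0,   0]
Yes.
A[1,1] = -2 ≠ 0, so Gaussian elimination proceeds without a row swap: multiplier ℓ₂₁ = (0)/(-2) = 0, and U[2,2] = 0 - (0)(-1) = 0.
L = 
  [  1,   0]
  [  0,   1]
U = 
  [ -2,  -1]
  [  0,   0]
Check row 2 of LU: [(0)(-2), (0)(-1) + 0] = [0, 0] = row 2 of A ✓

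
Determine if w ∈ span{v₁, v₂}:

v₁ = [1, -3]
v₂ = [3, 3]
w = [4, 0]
Yes

Form the augmented matrix and row-reduce:
[v₁|v₂|w] = 
  [  1,   3,   4]
  [ -3,   3,   0]
R2 → R2 + (3)·R1
REF = 
  [  1,   3,   4]
  [  0,  12,  12]

No row of the form [0 0 | nonzero], so the system is consistent. Back-substitution gives c₁ = 1, c₂ = 1: w = (1)·v₁ + (1)·v₂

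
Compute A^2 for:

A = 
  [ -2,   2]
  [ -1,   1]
A² = A·A:
A²[1,1] = (-2)(-2) + (2)(-1) = 2
A²[1,2] = (-2)(2) + (2)(1) = -2
A²[2,1] = (-1)(-2) + (1)(-1) = 1
A²[2,2] = (-1)(2) + (1)(1) = -1
A² = 
  [  2,  -2]
  [  1,  -1]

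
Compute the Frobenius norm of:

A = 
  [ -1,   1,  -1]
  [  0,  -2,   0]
||A||_F = 2.646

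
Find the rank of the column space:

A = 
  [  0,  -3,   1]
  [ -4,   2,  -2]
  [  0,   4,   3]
dim(Col(A)) = 3

Row reduce:
Swap R1 ↔ R2
R3 → R3 + (4/3)·R2
REF = 
  [  -4,    2,   -2]
  [   0,   -3,    1]
  [   0,    0, 13/3]
Pivot columns: 1, 2, 3 → 3 pivots.
dim(Col(A)) = number of pivot columns = 3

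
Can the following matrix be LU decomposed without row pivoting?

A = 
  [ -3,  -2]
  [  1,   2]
Yes.
A[1,1] = -3 ≠ 0, so Gaussian elimination proceeds without a row swap: multiplier ℓ₂₁ = (1)/(-3) = -1/3, and U[2,2] = 2 - (-1/3)(-2) = 4/3.
L = 
  [   1,    0]
  [-1/3,    1]
U = 
  [ -3,  -2]
  [  0, 4/3]
Check row 2 of LU: [(-1/3)(-3), (-1/3)(-2) + (4/3)] = [1, 2] = row 2 of A ✓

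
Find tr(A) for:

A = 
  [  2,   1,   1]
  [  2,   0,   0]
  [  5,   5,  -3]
-1

tr(A) = 2 + 0 + -3 = -1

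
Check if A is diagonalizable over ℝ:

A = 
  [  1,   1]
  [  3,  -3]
Yes

tr(A) = -2, det(A) = -6
Characteristic polynomial: λ² - tr(A)λ + det(A) = λ² + 2λ - 6
λ² + 2λ - 6 = 0  ⇒  λ = (-2 ± √((2)² - 4·(-6)))/2 = (-2 ± √(28))/2
  = -1 + √7,  -1 - √7
Eigenvalues: -1 + √7, -1 - √7  (≈ 1.646, -3.646)
The two irrational eigenvalues are distinct (simple), so each has alg. mult. = geom. mult. = 1.
Sum of geometric multiplicities equals n, so A has n independent eigenvectors.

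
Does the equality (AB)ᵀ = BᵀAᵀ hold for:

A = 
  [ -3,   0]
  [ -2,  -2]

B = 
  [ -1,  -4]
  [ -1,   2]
Yes

(AB)ᵀ = 
  [  3,   4]
  [ 12,   4]

BᵀAᵀ = 
  [  3,   4]
  [ 12,   4]

Both sides are equal — this is the standard identity (AB)ᵀ = BᵀAᵀ, which holds for all A, B.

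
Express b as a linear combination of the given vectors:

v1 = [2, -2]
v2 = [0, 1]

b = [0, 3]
c1 = 0, c2 = 3

b = 0·v1 + 3·v2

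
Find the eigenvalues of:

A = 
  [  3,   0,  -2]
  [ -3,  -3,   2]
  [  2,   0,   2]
Characteristic polynomial: det(λI - A) = λ³ - 2λ² - 5λ + 30
Testing integer divisors of the constant term: p(-3) = 0, so (λ + 3) is a factor:
p(λ) = (λ + 3)(λ² - 5λ + 10)
λ² - 5λ + 10 = 0  ⇒  λ = (5 ± √((-5)² - 4·(10)))/2 = (5 ± √(-15))/2
  = (5 + i√15)/2,  (5 - i√15)/2

λ = -3, (5 + i√15)/2, (5 - i√15)/2  (≈ -3, 2.5 + 1.936i, 2.5 - 1.936i)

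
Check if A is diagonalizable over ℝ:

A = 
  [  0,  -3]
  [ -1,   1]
Yes

tr(A) = 1, det(A) = -3
Characteristic polynomial: λ² - tr(A)λ + det(A) = λ² - λ - 3
λ² - λ - 3 = 0  ⇒  λ = (1 ± √((-1)² - 4·(-3)))/2 = (1 ± √(13))/2
  = (1 + √13)/2,  (1 - √13)/2
Eigenvalues: (1 + √13)/2, (1 - √13)/2  (≈ 2.303, -1.303)
The two irrational eigenvalues are distinct (simple), so each has alg. mult. = geom. mult. = 1.
Sum of geometric multiplicities equals n, so A has n independent eigenvectors.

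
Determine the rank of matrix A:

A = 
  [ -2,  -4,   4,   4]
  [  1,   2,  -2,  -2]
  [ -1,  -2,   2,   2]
Row reduce:
R2 → R2 + (1/2)·R1
R3 → R3 - (1/2)·R1
REF = 
  [ -2,  -4,   4,   4]
  [  0,   0,   0,   0]
  [  0,   0,   0,   0]
Pivot columns: 1 → 1 pivot.

rank(A) = 1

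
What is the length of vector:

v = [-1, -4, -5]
6.481

||v||₂ = √((-1)² + (-4)² + (-5)²) = √42 = 6.481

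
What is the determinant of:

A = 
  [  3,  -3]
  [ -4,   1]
-9

For a 2×2 matrix, det = ad - bc = (3)(1) - (-3)(-4) = -9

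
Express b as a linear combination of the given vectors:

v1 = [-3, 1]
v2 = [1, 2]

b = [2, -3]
c1 = -1, c2 = -1

b = -1·v1 + -1·v2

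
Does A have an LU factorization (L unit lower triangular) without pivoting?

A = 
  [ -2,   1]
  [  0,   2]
Yes.
A[1,1] = -2 ≠ 0, so Gaussian elimination proceeds without a row swap: multiplier ℓ₂₁ = (0)/(-2) = 0, and U[2,2] = 2 - (0)(1) = 2.
L = 
  [  1,   0]
  [  0,   1]
U = 
  [ -2,   1]
  [  0,   2]
Check row 2 of LU: [(0)(-2), (0)(1) + 2] = [0, 2] = row 2 of A ✓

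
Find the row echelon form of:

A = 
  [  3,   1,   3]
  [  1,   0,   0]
Row operations:
R2 → R2 - (1/3)·R1

Resulting echelon form:
REF = 
  [   3,    1,    3]
  [   0, -1/3,   -1]

Rank = 2 (number of non-zero pivot rows).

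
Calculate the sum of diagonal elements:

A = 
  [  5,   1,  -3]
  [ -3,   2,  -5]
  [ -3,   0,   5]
12

tr(A) = 5 + 2 + 5 = 12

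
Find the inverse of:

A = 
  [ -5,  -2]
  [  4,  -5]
det(A) = (-5)(-5) - (-2)(4) = 33
For a 2×2 matrix, A⁻¹ = (1/det(A)) · [[d, -b], [-c, a]]
    = (1/33) · [[-5, 2], [-4, -5]]

A⁻¹ = 
  [-5/33,  2/33]
  [-4/33, -5/33]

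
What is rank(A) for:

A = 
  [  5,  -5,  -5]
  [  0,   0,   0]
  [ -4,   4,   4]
Row reduce:
R3 → R3 + (4/5)·R1
REF = 
  [  5,  -5,  -5]
  [  0,   0,   0]
  [  0,   0,   0]
Pivot columns: 1 → 1 pivot.

rank(A) = 1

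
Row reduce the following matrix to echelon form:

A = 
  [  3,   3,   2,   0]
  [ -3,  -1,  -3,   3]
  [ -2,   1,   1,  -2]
Row operations:
R2 → R2 + (1)·R1
R3 → R3 + (2/3)·R1
R3 → R3 - (3/2)·R2

Resulting echelon form:
REF = 
  [    3,     3,     2,     0]
  [    0,     2,    -1,     3]
  [    0,     0,  23/6, -13/2]

Rank = 3 (number of non-zero pivot rows).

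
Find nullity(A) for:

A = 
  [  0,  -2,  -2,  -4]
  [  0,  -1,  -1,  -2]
nullity(A) = 3

Row reduce:
R2 → R2 - (1/2)·R1
REF = 
  [  0,  -2,  -2,  -4]
  [  0,   0,   0,   0]
Pivot columns: 2 → 1 pivot.
rank(A) = 1, so nullity(A) = 4 - 1 = 3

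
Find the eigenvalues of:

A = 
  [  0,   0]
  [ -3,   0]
tr(A) = 0, det(A) = 0
Characteristic polynomial: λ² - tr(A)λ + det(A) = λ²
λ² = λ²

λ = 0, 0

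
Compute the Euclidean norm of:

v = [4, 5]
6.403

||v||₂ = √((4)² + (5)²) = √41 = 6.403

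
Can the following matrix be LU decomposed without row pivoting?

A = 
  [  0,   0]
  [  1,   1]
No.
A[1,1] = 0 but A[2,1] = 1 ≠ 0. Any LU with L unit lower triangular has (LU)[1,1] = U[1,1] and (LU)[2,1] = L[2,1]·U[1,1]; matching A forces U[1,1] = 0, which then forces (LU)[2,1] = 0 ≠ 1. A row swap (pivoting) is required.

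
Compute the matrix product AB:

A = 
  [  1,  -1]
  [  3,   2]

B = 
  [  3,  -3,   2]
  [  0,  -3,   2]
AB = 
  [  3,   0,   0]
  [  9, -15,  10]

A is 2×2 and B is 2×3, so AB is 2×3. Each entry is (row of A)·(column of B):
AB[1,1] = (1)(3) + (-1)(0) = 3
AB[1,2] = (1)(-3) + (-1)(-3) = 0
AB[1,3] = (1)(2) + (-1)(2) = 0
AB[2,1] = (3)(3) + (2)(0) = 9
AB[2,2] = (3)(-3) + (2)(-3) = -15
AB[2,3] = (3)(2) + (2)(2) = 10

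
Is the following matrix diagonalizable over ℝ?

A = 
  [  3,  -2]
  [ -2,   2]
Yes

tr(A) = 5, det(A) = 2
Characteristic polynomial: λ² - tr(A)λ + det(A) = λ² - 5λ + 2
λ² - 5λ + 2 = 0  ⇒  λ = (5 ± √((-5)² - 4·(2)))/2 = (5 ± √(17))/2
  = (5 + √17)/2,  (5 - √17)/2
Eigenvalues: (5 + √17)/2, (5 - √17)/2  (≈ 4.562, 0.4384)
The two irrational eigenvalues are distinct (simple), so each has alg. mult. = geom. mult. = 1.
Sum of geometric multiplicities equals n, so A has n independent eigenvectors.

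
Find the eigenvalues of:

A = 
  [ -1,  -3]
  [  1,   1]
λ = i√2, -i√2  (≈ 0 + 1.414i, 0 - 1.414i)

tr(A) = 0, det(A) = 2
Characteristic polynomial: λ² - tr(A)λ + det(A) = λ² + 2
λ² + 2 = 0  ⇒  λ = (0 ± √((0)² - 4·(2)))/2 = (0 ± √(-8))/2
  = i√2,  -i√2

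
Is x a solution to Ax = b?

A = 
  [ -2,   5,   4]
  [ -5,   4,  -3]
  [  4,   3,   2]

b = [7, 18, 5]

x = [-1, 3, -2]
No

Ax = [9, 23, 1] ≠ b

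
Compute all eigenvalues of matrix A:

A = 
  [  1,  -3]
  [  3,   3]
tr(A) = 4, det(A) = 12
Characteristic polynomial: λ² - tr(A)λ + det(A) = λ² - 4λ + 12
λ² - 4λ + 12 = 0  ⇒  λ = (4 ± √((-4)² - 4·(12)))/2 = (4 ± √(-32))/2
  = 2 + 2i√2,  2 - 2i√2

λ = 2 + 2i√2, 2 - 2i√2  (≈ 2 + 2.828i, 2 - 2.828i)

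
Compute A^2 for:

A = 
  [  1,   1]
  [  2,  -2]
A² = A·A:
A²[1,1] = (1)(1) + (1)(2) = 3
A²[1,2] = (1)(1) + (1)(-2) = -1
A²[2,1] = (2)(1) + (-2)(2) = -2
A²[2,2] = (2)(1) + (-2)(-2) = 6
A² = 
  [  3,  -1]
  [ -2,   6]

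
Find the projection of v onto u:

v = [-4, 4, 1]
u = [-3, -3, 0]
v·u = (-4)(-3) + (4)(-3) + (1)(0) = 0
u·u = (-3)² + (-3)² + (0)² = 18
proj_u(v) = (v·u / u·u) × u = (0/18) × u = (0) × u

proj_u(v) = [0, 0, 0]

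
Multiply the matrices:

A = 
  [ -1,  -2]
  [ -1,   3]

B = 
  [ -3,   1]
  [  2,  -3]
AB = 
  [ -1,   5]
  [  9, -10]

A is 2×2 and B is 2×2, so AB is 2×2. Each entry is (row of A)·(column of B):
AB[1,1] = (-1)(-3) + (-2)(2) = -1
AB[1,2] = (-1)(1) + (-2)(-3) = 5
AB[2,1] = (-1)(-3) + (3)(2) = 9
AB[2,2] = (-1)(1) + (3)(-3) = -10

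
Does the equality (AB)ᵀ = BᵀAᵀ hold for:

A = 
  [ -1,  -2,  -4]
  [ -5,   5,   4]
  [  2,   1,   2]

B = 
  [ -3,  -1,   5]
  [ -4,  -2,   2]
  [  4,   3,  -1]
Yes

(AB)ᵀ = 
  [ -5,  11,  -2]
  [ -7,   7,   2]
  [ -5, -19,  10]

BᵀAᵀ = 
  [ -5,  11,  -2]
  [ -7,   7,   2]
  [ -5, -19,  10]

Both sides are equal — this is the standard identity (AB)ᵀ = BᵀAᵀ, which holds for all A, B.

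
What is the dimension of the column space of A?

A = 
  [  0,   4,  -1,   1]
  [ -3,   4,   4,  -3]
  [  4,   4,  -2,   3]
Row reduce:
Swap R1 ↔ R2
R3 → R3 + (4/3)·R1
R3 → R3 - (7/3)·R2
REF = 
  [   -3,     4,     4,    -3]
  [    0,     4,    -1,     1]
  [    0,     0,  17/3, -10/3]
Pivot columns: 1, 2, 3 → 3 pivots.
dim(Col(A)) = number of pivot columns = 3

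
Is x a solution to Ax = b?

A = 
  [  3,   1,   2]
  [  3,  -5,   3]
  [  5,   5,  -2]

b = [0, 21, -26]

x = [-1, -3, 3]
Yes

Ax = [0, 21, -26] = b ✓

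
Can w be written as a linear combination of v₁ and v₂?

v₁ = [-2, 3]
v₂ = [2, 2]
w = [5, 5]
Yes

Form the augmented matrix and row-reduce:
[v₁|v₂|w] = 
  [ -2,   2,   5]
  [  3,   2,   5]
R2 → R2 + (3/2)·R1
REF = 
  [  -2,    2,    5]
  [   0,    5, 25/2]

No row of the form [0 0 | nonzero], so the system is consistent. Back-substitution gives c₁ = 0, c₂ = 5/2: w = (0)·v₁ + (5/2)·v₂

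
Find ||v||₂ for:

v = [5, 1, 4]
6.481

||v||₂ = √((5)² + (1)² + (4)²) = √42 = 6.481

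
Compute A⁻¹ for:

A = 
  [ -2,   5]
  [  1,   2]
det(A) = (-2)(2) - (5)(1) = -9
For a 2×2 matrix, A⁻¹ = (1/det(A)) · [[d, -b], [-c, a]]
    = (-1/9) · [[2, -5], [-1, -2]]

A⁻¹ = 
  [-2/9,  5/9]
  [ 1/9,  2/9]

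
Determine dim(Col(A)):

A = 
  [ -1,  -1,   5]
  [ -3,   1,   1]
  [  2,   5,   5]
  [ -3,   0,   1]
Row reduce:
R2 → R2 - (3)·R1
R3 → R3 + (2)·R1
R4 → R4 - (3)·R1
R3 → R3 - (3/4)·R2
R4 → R4 - (3/4)·R2
R4 → R4 + (7/51)·R3
REF = 
  [  -1,   -1,    5]
  [   0,    4,  -14]
  [   0,    0, 51/2]
  [   0,    0,    0]
Pivot columns: 1, 2, 3 → 3 pivots.
dim(Col(A)) = number of pivot columns = 3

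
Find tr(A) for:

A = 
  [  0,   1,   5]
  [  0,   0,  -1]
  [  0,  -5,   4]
4

tr(A) = 0 + 0 + 4 = 4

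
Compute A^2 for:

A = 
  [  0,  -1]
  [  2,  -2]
A² = A·A:
A²[1,1] = (0)(0) + (-1)(2) = -2
A²[1,2] = (0)(-1) + (-1)(-2) = 2
A²[2,1] = (2)(0) + (-2)(2) = -4
A²[2,2] = (2)(-1) + (-2)(-2) = 2
A² = 
  [ -2,   2]
  [ -4,   2]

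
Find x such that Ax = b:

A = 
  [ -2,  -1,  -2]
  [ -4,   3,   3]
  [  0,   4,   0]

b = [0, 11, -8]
Row reduce the augmented matrix [A|b]:
R2 → R2 - (2)·R1
R3 → R3 - (4/5)·R2
REF = 
  [   -2,    -1,    -2,     0]
  [    0,     5,     7,    11]
  [    0,     0, -28/5, -84/5]

Back-substitution:
x₃ = (-84/5) / (-28/5) = 3
x₂ = (11 - (7)(3)) / 5 = -2
x₁ = (0 - (-1)(-2) - (-2)(3)) / (-2) = -2

x = [-2, -2, 3]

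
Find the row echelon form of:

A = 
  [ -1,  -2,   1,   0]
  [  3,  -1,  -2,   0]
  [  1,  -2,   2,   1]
Row operations:
R2 → R2 + (3)·R1
R3 → R3 + (1)·R1
R3 → R3 - (4/7)·R2

Resulting echelon form:
REF = 
  [  -1,   -2,    1,    0]
  [   0,   -7,    1,    0]
  [   0,    0, 17/7,    1]

Rank = 3 (number of non-zero pivot rows).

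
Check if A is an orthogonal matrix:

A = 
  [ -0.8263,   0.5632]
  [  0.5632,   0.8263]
Yes

AᵀA = 
  [  1,   0]
  [  0,   1]
≈ I (equal to I up to the 4-dp rounding of the entries)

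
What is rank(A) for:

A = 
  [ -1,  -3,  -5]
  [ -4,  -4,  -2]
rank(A) = 2

Row reduce:
R2 → R2 - (4)·R1
REF = 
  [ -1,  -3,  -5]
  [  0,   8,  18]
Pivot columns: 1, 2 → 2 pivots.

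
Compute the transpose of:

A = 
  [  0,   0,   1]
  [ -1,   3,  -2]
Aᵀ = 
  [  0,  -1]
  [  0,   3]
  [  1,  -2]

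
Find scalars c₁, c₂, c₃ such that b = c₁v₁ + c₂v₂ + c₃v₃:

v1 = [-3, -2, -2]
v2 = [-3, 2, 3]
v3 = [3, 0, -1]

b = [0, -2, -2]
c1 = 0, c2 = -1, c3 = -1

b = 0·v1 + -1·v2 + -1·v3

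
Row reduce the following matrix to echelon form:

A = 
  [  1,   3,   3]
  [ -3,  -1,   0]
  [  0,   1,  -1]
Row operations:
R2 → R2 + (3)·R1
R3 → R3 - (1/8)·R2

Resulting echelon form:
REF = 
  [    1,     3,     3]
  [    0,     8,     9]
  [    0,     0, -17/8]

Rank = 3 (number of non-zero pivot rows).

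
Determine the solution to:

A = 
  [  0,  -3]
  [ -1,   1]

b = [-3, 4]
x = [-3, 1]

Row reduce the augmented matrix [A|b]:
Swap R1 ↔ R2
REF = 
  [ -1,   1,   4]
  [  0,  -3,  -3]

Back-substitution:
x₂ = (-3) / (-3) = 1
x₁ = (4 - (1)(1)) / (-1) = -3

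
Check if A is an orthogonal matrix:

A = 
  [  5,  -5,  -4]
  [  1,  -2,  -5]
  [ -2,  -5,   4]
No

AᵀA = 
  [ 30, -17, -33]
  [-17,  54,  10]
  [-33,  10,  57]
≠ I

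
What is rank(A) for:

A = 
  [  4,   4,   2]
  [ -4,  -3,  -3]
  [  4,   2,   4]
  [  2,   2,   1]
rank(A) = 2

Row reduce:
R2 → R2 + (1)·R1
R3 → R3 - (1)·R1
R4 → R4 - (1/2)·R1
R3 → R3 + (2)·R2
REF = 
  [  4,   4,   2]
  [  0,   1,  -1]
  [  0,   0,   0]
  [  0,   0,   0]
Pivot columns: 1, 2 → 2 pivots.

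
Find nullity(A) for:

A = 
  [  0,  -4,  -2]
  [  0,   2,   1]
nullity(A) = 2

Row reduce:
R2 → R2 + (1/2)·R1
REF = 
  [  0,  -4,  -2]
  [  0,   0,   0]
Pivot columns: 2 → 1 pivot.
rank(A) = 1, so nullity(A) = 3 - 1 = 2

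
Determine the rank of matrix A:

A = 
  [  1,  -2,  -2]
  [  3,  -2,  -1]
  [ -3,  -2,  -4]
Row reduce:
R2 → R2 - (3)·R1
R3 → R3 + (3)·R1
R3 → R3 + (2)·R2
REF = 
  [  1,  -2,  -2]
  [  0,   4,   5]
  [  0,   0,   0]
Pivot columns: 1, 2 → 2 pivots.

rank(A) = 2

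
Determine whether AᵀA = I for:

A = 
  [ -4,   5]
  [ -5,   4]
No

AᵀA = 
  [ 41, -40]
  [-40,  41]
≠ I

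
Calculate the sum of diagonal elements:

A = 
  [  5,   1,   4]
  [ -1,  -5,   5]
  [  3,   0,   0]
0

tr(A) = 5 + -5 + 0 = 0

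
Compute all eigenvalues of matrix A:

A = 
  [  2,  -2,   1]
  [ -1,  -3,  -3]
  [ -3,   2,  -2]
Characteristic polynomial: det(λI - A) = λ³ + 3λ² + 3λ + 1
Testing integer divisors of the constant term: p(-1) = 0, so (λ + 1) is a factor:
p(λ) = (λ + 1)(λ² + 2λ + 1)
λ² + 2λ + 1 = (λ + 1)²

λ = -1, -1, -1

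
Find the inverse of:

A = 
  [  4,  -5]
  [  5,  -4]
det(A) = (4)(-4) - (-5)(5) = 9
For a 2×2 matrix, A⁻¹ = (1/det(A)) · [[d, -b], [-c, a]]
    = (1/9) · [[-4, 5], [-5, 4]]

A⁻¹ = 
  [-4/9,  5/9]
  [-5/9,  4/9]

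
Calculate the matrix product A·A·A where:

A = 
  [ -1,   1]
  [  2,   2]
A^3 = 
  [ -1,   5]
  [ 10,  14]

A² = A·A:
A²[1,1] = (-1)(-1) + (1)(2) = 3
A²[1,2] = (-1)(1) + (1)(2) = 1
A²[2,1] = (2)(-1) + (2)(2) = 2
A²[2,2] = (2)(1) + (2)(2) = 6
A² = 
  [  3,   1]
  [  2,   6]

A^3 = A^2·A:
A^3[1,1] = (3)(-1) + (1)(2) = -1
A^3[1,2] = (3)(1) + (1)(2) = 5
A^3[2,1] = (2)(-1) + (6)(2) = 10
A^3[2,2] = (2)(1) + (6)(2) = 14
A^3 = 
  [ -1,   5]
  [ 10,  14]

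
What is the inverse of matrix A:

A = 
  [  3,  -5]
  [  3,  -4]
det(A) = (3)(-4) - (-5)(3) = 3
For a 2×2 matrix, A⁻¹ = (1/det(A)) · [[d, -b], [-c, a]]
    = (1/3) · [[-4, 5], [-3, 3]]

A⁻¹ = 
  [-4/3,  5/3]
  [  -1,    1]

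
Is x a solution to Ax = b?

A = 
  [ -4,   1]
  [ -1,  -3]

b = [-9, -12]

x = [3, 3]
Yes

Ax = [-9, -12] = b ✓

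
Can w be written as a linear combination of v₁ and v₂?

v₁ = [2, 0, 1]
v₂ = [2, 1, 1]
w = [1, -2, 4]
No

Form the augmented matrix and row-reduce:
[v₁|v₂|w] = 
  [  2,   2,   1]
  [  0,   1,  -2]
  [  1,   1,   4]
R3 → R3 - (1/2)·R1
REF = 
  [  2,   2,   1]
  [  0,   1,  -2]
  [  0,   0, 7/2]

Row 3 reads [0 0 | 7/2], i.e. 0 = 7/2, so the system is inconsistent and w ∉ span{v₁, v₂}.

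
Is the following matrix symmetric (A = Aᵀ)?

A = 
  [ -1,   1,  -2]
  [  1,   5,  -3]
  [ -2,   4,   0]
No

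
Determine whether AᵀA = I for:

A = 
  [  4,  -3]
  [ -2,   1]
No

AᵀA = 
  [ 20, -14]
  [-14,  10]
≠ I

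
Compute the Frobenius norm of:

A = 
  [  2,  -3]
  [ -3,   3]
||A||_F = 5.568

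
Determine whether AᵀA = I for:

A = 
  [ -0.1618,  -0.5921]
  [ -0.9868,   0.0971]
No

AᵀA = 
  [  1,   0]
  [  0,   0.3600]
≠ I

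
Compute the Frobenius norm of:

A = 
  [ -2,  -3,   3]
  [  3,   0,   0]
||A||_F = 5.568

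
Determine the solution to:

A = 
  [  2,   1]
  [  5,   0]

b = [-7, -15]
x = [-3, -1]

Row reduce the augmented matrix [A|b]:
R2 → R2 - (5/2)·R1
REF = 
  [   2,    1,   -7]
  [   0, -5/2,  5/2]

Back-substitution:
x₂ = (5/2) / (-5/2) = -1
x₁ = (-7 - (1)(-1)) / 2 = -3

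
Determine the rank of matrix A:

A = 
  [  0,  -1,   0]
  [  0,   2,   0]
Row reduce:
R2 → R2 + (2)·R1
REF = 
  [  0,  -1,   0]
  [  0,   0,   0]
Pivot columns: 2 → 1 pivot.

rank(A) = 1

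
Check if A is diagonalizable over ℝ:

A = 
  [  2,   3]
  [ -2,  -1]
No

tr(A) = 1, det(A) = 4
Characteristic polynomial: λ² - tr(A)λ + det(A) = λ² - λ + 4
λ² - λ + 4 = 0  ⇒  λ = (1 ± √((-1)² - 4·(4)))/2 = (1 ± √(-15))/2
  = (1 + i√15)/2,  (1 - i√15)/2
Eigenvalues: (1 + i√15)/2, (1 - i√15)/2  (≈ 0.5 + 1.936i, 0.5 - 1.936i)
Has complex eigenvalues (not diagonalizable over ℝ).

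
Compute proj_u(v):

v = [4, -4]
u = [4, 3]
proj_u(v) = [16/25, 12/25]

v·u = (4)(4) + (-4)(3) = 4
u·u = (4)² + (3)² = 25
proj_u(v) = (v·u / u·u) × u = (4/25) × u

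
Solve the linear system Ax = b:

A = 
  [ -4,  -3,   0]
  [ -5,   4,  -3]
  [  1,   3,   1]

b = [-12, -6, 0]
Row reduce the augmented matrix [A|b]:
R2 → R2 - (5/4)·R1
R3 → R3 + (1/4)·R1
R3 → R3 - (9/31)·R2
REF = 
  [     -4,      -3,       0,     -12]
  [      0,    31/4,      -3,       9]
  [      0,       0,   58/31, -174/31]

Back-substitution:
x₃ = (-174/31) / (58/31) = -3
x₂ = (9 - (-3)(-3)) / (31/4) = 0
x₁ = (-12 - (-3)(0) - (0)(-3)) / (-4) = 3

x = [3, 0, -3]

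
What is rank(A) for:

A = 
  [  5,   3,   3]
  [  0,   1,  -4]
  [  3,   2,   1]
Row reduce:
R3 → R3 - (3/5)·R1
R3 → R3 - (1/5)·R2
REF = 
  [  5,   3,   3]
  [  0,   1,  -4]
  [  0,   0,   0]
Pivot columns: 1, 2 → 2 pivots.

rank(A) = 2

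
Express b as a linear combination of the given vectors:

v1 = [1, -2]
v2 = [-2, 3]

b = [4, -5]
c1 = -2, c2 = -3

b = -2·v1 + -3·v2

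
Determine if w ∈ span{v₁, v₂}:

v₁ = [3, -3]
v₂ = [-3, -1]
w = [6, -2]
Yes

Form the augmented matrix and row-reduce:
[v₁|v₂|w] = 
  [  3,  -3,   6]
  [ -3,  -1,  -2]
R2 → R2 + (1)·R1
REF = 
  [  3,  -3,   6]
  [  0,  -4,   4]

No row of the form [0 0 | nonzero], so the system is consistent. Back-substitution gives c₁ = 1, c₂ = -1: w = (1)·v₁ + (-1)·v₂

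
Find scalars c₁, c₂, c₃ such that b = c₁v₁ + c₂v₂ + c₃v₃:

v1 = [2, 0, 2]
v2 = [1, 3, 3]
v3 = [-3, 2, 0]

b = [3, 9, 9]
c1 = 0, c2 = 3, c3 = 0

b = 0·v1 + 3·v2 + 0·v3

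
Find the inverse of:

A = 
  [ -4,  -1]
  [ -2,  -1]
det(A) = (-4)(-1) - (-1)(-2) = 2
For a 2×2 matrix, A⁻¹ = (1/det(A)) · [[d, -b], [-c, a]]
    = (1/2) · [[-1, 1], [2, -4]]

A⁻¹ = 
  [-1/2,  1/2]
  [   1,   -2]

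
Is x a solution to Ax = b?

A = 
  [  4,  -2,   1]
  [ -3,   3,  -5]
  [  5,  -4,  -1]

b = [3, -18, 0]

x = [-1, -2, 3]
Yes

Ax = [3, -18, 0] = b ✓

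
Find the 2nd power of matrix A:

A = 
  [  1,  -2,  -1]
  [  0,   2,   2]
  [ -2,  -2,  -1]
A² = A·A:
A²[1,1] = (1)(1) + (-2)(0) + (-1)(-2) = 3
A²[1,2] = (1)(-2) + (-2)(2) + (-1)(-2) = -4
A²[1,3] = (1)(-1) + (-2)(2) + (-1)(-1) = -4
A²[2,1] = (0)(1) + (2)(0) + (2)(-2) = -4
A²[2,2] = (0)(-2) + (2)(2) + (2)(-2) = 0
A²[2,3] = (0)(-1) + (2)(2) + (2)(-1) = 2
A²[3,1] = (-2)(1) + (-2)(0) + (-1)(-2) = 0
A²[3,2] = (-2)(-2) + (-2)(2) + (-1)(-2) = 2
A²[3,3] = (-2)(-1) + (-2)(2) + (-1)(-1) = -1
A² = 
  [  3,  -4,  -4]
  [ -4,   0,   2]
  [  0,   2,  -1]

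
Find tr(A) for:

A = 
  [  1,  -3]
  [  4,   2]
3

tr(A) = 1 + 2 = 3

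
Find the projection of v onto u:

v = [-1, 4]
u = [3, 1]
v·u = (-1)(3) + (4)(1) = 1
u·u = (3)² + (1)² = 10
proj_u(v) = (v·u / u·u) × u = (1/10) × u

proj_u(v) = [3/10, 1/10]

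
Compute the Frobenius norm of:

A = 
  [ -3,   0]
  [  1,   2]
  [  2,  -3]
||A||_F = 5.196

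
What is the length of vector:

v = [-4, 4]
5.657

||v||₂ = √((-4)² + (4)²) = √32 = 5.657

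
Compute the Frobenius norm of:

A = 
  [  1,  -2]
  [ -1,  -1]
||A||_F = 2.646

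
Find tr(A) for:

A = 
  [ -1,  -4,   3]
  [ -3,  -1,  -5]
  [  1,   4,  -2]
-4

tr(A) = -1 + -1 + -2 = -4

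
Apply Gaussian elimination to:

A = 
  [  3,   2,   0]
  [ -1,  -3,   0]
Row operations:
R2 → R2 + (1/3)·R1

Resulting echelon form:
REF = 
  [   3,    2,    0]
  [   0, -7/3,    0]

Rank = 2 (number of non-zero pivot rows).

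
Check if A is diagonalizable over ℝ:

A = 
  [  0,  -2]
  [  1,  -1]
No

tr(A) = -1, det(A) = 2
Characteristic polynomial: λ² - tr(A)λ + det(A) = λ² + λ + 2
λ² + λ + 2 = 0  ⇒  λ = (-1 ± √((1)² - 4·(2)))/2 = (-1 ± √(-7))/2
  = (-1 + i√7)/2,  (-1 - i√7)/2
Eigenvalues: (-1 + i√7)/2, (-1 - i√7)/2  (≈ -0.5 + 1.323i, -0.5 - 1.323i)
Has complex eigenvalues (not diagonalizable over ℝ).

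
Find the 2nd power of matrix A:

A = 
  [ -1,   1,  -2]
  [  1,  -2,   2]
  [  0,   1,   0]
A² = A·A:
A²[1,1] = (-1)(-1) + (1)(1) + (-2)(0) = 2
A²[1,2] = (-1)(1) + (1)(-2) + (-2)(1) = -5
A²[1,3] = (-1)(-2) + (1)(2) + (-2)(0) = 4
A²[2,1] = (1)(-1) + (-2)(1) + (2)(0) = -3
A²[2,2] = (1)(1) + (-2)(-2) + (2)(1) = 7
A²[2,3] = (1)(-2) + (-2)(2) + (2)(0) = -6
A²[3,1] = (0)(-1) + (1)(1) + (0)(0) = 1
A²[3,2] = (0)(1) + (1)(-2) + (0)(1) = -2
A²[3,3] = (0)(-2) + (1)(2) + (0)(0) = 2
A² = 
  [  2,  -5,   4]
  [ -3,   7,  -6]
  [  1,  -2,   2]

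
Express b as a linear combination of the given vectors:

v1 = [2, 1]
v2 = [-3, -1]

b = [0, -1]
c1 = -3, c2 = -2

b = -3·v1 + -2·v2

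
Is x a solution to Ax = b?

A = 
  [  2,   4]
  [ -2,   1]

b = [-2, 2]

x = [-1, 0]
Yes

Ax = [-2, 2] = b ✓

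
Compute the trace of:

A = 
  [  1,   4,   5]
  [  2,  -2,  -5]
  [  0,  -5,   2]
1

tr(A) = 1 + -2 + 2 = 1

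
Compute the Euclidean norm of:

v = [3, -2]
3.606

||v||₂ = √((3)² + (-2)²) = √13 = 3.606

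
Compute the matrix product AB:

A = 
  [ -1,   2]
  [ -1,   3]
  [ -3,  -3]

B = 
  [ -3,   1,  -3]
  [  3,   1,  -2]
A is 3×2 and B is 2×3, so AB is 3×3. Each entry is (row of A)·(column of B):
AB[1,1] = (-1)(-3) + (2)(3) = 9
AB[1,2] = (-1)(1) + (2)(1) = 1
AB[1,3] = (-1)(-3) + (2)(-2) = -1
AB[2,1] = (-1)(-3) + (3)(3) = 12
AB[2,2] = (-1)(1) + (3)(1) = 2
AB[2,3] = (-1)(-3) + (3)(-2) = -3
AB[3,1] = (-3)(-3) + (-3)(3) = 0
AB[3,2] = (-3)(1) + (-3)(1) = -6
AB[3,3] = (-3)(-3) + (-3)(-2) = 15

AB = 
  [  9,   1,  -1]
  [ 12,   2,  -3]
  [  0,  -6,  15]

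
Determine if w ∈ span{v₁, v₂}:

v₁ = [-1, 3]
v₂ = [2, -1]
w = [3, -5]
Yes

Form the augmented matrix and row-reduce:
[v₁|v₂|w] = 
  [ -1,   2,   3]
  [  3,  -1,  -5]
R2 → R2 + (3)·R1
REF = 
  [ -1,   2,   3]
  [  0,   5,   4]

No row of the form [0 0 | nonzero], so the system is consistent. Back-substitution gives c₁ = -7/5, c₂ = 4/5: w = (-7/5)·v₁ + (4/5)·v₂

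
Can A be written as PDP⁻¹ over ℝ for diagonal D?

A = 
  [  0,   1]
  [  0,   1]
Yes

tr(A) = 1, det(A) = 0
Characteristic polynomial: λ² - tr(A)λ + det(A) = λ² - λ
λ² - λ = λ(λ - 1)
Eigenvalues: 1, 0
λ=0: alg. mult. = 1, geom. mult. = 2 - rank(A - (0)I) = 2 - 1 = 1
λ=1: alg. mult. = 1, geom. mult. = 2 - rank(A - (1)I) = 2 - 1 = 1
Sum of geometric multiplicities equals n, so A has n independent eigenvectors.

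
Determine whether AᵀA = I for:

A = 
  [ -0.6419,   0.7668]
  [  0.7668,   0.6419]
Yes

AᵀA = 
  [  1,   0]
  [  0,   1]
≈ I (equal to I up to the 4-dp rounding of the entries)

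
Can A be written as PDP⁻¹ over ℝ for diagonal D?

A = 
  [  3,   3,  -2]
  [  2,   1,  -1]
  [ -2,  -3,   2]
Yes

Characteristic polynomial: det(λI - A) = λ³ - 6λ² - 2λ + 1
By the rational root theorem any rational root is an integer dividing 1; none of those is a root, so p(λ) has no rational roots and hence (being an irreducible cubic) no repeated roots.
Discriminant of the cubic: Δ = 1229
Δ > 0 ⇒ three distinct real eigenvalues: λ ≈ -0.5709, 0.2783, 6.293
Three distinct real eigenvalues, so A has 3 independent eigenvectors.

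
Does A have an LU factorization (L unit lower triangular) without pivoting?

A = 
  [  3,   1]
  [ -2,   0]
Yes.
A[1,1] = 3 ≠ 0, so Gaussian elimination proceeds without a row swap: multiplier ℓ₂₁ = (-2)/(3) = -2/3, and U[2,2] = 0 - (-2/3)(1) = 2/3.
L = 
  [   1,    0]
  [-2/3,    1]
U = 
  [  3,   1]
  [  0, 2/3]
Check row 2 of LU: [(-2/3)(3), (-2/3)(1) + (2/3)] = [-2, 0] = row 2 of A ✓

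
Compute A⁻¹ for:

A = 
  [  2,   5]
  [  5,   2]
det(A) = (2)(2) - (5)(5) = -21
For a 2×2 matrix, A⁻¹ = (1/det(A)) · [[d, -b], [-c, a]]
    = (-1/21) · [[2, -5], [-5, 2]]

A⁻¹ = 
  [-2/21,  5/21]
  [ 5/21, -2/21]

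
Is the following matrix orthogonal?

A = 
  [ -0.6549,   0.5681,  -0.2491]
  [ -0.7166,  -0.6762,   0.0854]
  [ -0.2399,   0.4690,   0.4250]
No

AᵀA = 
  [  1,   0,   0]
  [  0,   0.9999,   0.0001]
  [  0,   0.0001,   0.2500]
≠ I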